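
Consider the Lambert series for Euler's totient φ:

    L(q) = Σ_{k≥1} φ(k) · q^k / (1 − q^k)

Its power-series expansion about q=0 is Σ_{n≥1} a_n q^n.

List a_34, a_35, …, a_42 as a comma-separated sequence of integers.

[q^34] φ(34)=16,φ(17)=16,φ(2)=1,φ(1)=1 ⇒ 34
d|35:{35,7,5,1}  Σφ=24+6+4+1=35
n=36: 36·1 18·2 12·3 9·4 6·6 4·9 3·12 2·18 1·36  φ→[12+6+4+6+2+2+2+1+1]=36
[q^37] φ(1)=1,φ(37)=36 ⇒ 37
d|38:{1,2,19,38}  Σφ=1+1+18+18=38
[q^39] φ(39)=24,φ(13)=12,φ(3)=2,φ(1)=1 ⇒ 39
d|40:{1,2,4,5,8,10,20,40}  Σφ=1+1+2+4+4+4+8+16=40
n=41: 41·1 1·41  φ→[40+1]=41
[q^42] φ(1)=1,φ(2)=1,φ(3)=2,φ(6)=2,φ(7)=6,φ(14)=6,φ(21)=12,φ(42)=12 ⇒ 42

34, 35, 36, 37, 38, 39, 40, 41, 42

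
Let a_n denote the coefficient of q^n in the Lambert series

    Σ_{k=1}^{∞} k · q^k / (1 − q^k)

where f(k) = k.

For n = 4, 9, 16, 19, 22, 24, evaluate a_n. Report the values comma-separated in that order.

[q^4] f(1)=1,f(2)=2,f(4)=4 ⇒ 7
[q^9] f(9)=9,f(3)=3,f(1)=1 ⇒ 13
[q^16] f(16)=16,f(8)=8,f(4)=4,f(2)=2,f(1)=1 ⇒ 31
n=19: 19·1 1·19  f→[19+1]=20
[q^22] f(1)=1,f(2)=2,f(11)=11,f(22)=22 ⇒ 36
q^24  k|24↦f(k): 1:1 2:2 3:3 4:4 6:6 8:8 12:12 24:24  a_24=60

7, 13, 31, 20, 36, 60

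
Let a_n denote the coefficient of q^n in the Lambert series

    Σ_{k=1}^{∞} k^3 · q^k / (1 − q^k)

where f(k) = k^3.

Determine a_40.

[q^40] f(1)=1,f(2)=8,f(4)=64,f(5)=125,f(8)=512,f(10)=1000,f(20)=8000,f(40)=64000 ⇒ 73710

a_40 = 73710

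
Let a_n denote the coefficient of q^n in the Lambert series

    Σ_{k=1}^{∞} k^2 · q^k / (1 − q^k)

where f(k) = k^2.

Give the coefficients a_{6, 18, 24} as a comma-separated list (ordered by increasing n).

d|6:{6,3,2,1}  Σf=36+9+4+1=50
d|18:{1,2,3,6,9,18}  Σf=1+4+9+36+81+324=455
n=24: 24·1 12·2 8·3 6·4 4·6 3·8 2·12 1·24  f→[576+144+64+36+16+9+4+1]=850

50, 455, 850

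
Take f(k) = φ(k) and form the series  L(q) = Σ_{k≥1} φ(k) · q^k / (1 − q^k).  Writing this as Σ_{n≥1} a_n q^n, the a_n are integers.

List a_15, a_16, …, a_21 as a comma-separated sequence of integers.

n=15: 1·15 3·5 5·3 15·1  φ→[1+2+4+8]=15
d|16:{16,8,4,2,1}  Σφ=8+4+2+1+1=16
[q^17] φ(17)=16,φ(1)=1 ⇒ 17
[q^18] φ(1)=1,φ(2)=1,φ(3)=2,φ(6)=2,φ(9)=6,φ(18)=6 ⇒ 18
[q^19] φ(1)=1,φ(19)=18 ⇒ 19
[q^20] φ(1)=1,φ(2)=1,φ(4)=2,φ(5)=4,φ(10)=4,φ(20)=8 ⇒ 20
[q^21] φ(21)=12,φ(7)=6,φ(3)=2,φ(1)=1 ⇒ 21

15, 16, 17, 18, 19, 20, 21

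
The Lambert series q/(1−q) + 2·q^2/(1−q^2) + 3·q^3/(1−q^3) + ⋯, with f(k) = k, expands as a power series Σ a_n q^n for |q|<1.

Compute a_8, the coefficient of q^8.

a_8 = 15

[q^8] f(8)=8,f(4)=4,f(2)=2,f(1)=1 ⇒ 15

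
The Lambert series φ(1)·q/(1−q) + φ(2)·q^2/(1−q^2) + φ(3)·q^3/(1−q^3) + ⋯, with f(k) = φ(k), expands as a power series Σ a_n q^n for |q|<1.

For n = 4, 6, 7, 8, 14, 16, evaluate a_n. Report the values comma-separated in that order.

q^4  k|4↦φ(k): 1:1 2:1 4:2  a_4=4
[q^6] φ(6)=2,φ(3)=2,φ(2)=1,φ(1)=1 ⇒ 6
n=7: 7·1 1·7  φ→[6+1]=7
q^8  k|8↦φ(k): 8:4 4:2 2:1 1:1  a_8=8
d|14:{1,2,7,14}  Σφ=1+1+6+6=14
[q^16] φ(16)=8,φ(8)=4,φ(4)=2,φ(2)=1,φ(1)=1 ⇒ 16

4, 6, 7, 8, 14, 16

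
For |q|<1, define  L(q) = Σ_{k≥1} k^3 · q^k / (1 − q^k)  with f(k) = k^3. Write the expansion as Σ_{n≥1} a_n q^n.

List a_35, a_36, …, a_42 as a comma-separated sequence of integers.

43344, 55261, 50654, 61740, 61544, 73710, 68922, 86688

d|35:{35,7,5,1}  Σf=42875+343+125+1=43344
d|36:{36,18,12,9,6,4,3,2,1}  Σf=46656+5832+1728+729+216+64+27+8+1=55261
n=37: 37·1 1·37  f→[50653+1]=50654
d|38:{1,2,19,38}  Σf=1+8+6859+54872=61740
[q^39] f(39)=59319,f(13)=2197,f(3)=27,f(1)=1 ⇒ 61544
n=40: 1·40 2·20 4·10 5·8 8·5 10·4 20·2 40·1  f→[1+8+64+125+512+1000+8000+64000]=73710
d|41:{1,41}  Σf=1+68921=68922
n=42: 1·42 2·21 3·14 6·7 7·6 14·3 21·2 42·1  f→[1+8+27+216+343+2744+9261+74088]=86688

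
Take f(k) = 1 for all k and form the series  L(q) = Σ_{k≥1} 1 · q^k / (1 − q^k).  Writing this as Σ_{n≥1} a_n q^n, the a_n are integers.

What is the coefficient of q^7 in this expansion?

d|7:{1,7}  Σf=1+1=2

a_7 = 2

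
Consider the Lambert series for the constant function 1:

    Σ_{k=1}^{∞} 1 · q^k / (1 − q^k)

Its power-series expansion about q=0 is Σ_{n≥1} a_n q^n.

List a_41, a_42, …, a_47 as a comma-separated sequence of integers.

2, 8, 2, 6, 6, 4, 2

n=41: 1·41 41·1  f→[1+1]=2
[q^42] f(1)=1,f(2)=1,f(3)=1,f(6)=1,f(7)=1,f(14)=1,f(21)=1,f(42)=1 ⇒ 8
[q^43] f(1)=1,f(43)=1 ⇒ 2
[q^44] f(1)=1,f(2)=1,f(4)=1,f(11)=1,f(22)=1,f(44)=1 ⇒ 6
n=45: 45·1 15·3 9·5 5·9 3·15 1·45  f→[1+1+1+1+1+1]=6
[q^46] f(46)=1,f(23)=1,f(2)=1,f(1)=1 ⇒ 4
q^47  k|47↦f(k): 47:1 1:1  a_47=2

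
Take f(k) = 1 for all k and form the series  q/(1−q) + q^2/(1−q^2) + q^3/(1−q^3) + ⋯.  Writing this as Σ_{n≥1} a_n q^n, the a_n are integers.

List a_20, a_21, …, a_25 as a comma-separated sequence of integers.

n=20: 20·1 10·2 5·4 4·5 2·10 1·20  f→[1+1+1+1+1+1]=6
[q^21] f(1)=1,f(3)=1,f(7)=1,f(21)=1 ⇒ 4
[q^22] f(22)=1,f(11)=1,f(2)=1,f(1)=1 ⇒ 4
d|23:{1,23}  Σf=1+1=2
[q^24] f(1)=1,f(2)=1,f(3)=1,f(4)=1,f(6)=1,f(8)=1,f(12)=1,f(24)=1 ⇒ 8
q^25  k|25↦f(k): 1:1 5:1 25:1  a_25=3

6, 4, 4, 2, 8, 3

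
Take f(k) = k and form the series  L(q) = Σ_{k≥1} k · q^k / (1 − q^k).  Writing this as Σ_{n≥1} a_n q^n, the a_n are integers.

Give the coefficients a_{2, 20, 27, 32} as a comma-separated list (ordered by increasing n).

3, 42, 40, 63

n=2: 2·1 1·2  f→[2+1]=3
d|20:{20,10,5,4,2,1}  Σf=20+10+5+4+2+1=42
[q^27] f(27)=27,f(9)=9,f(3)=3,f(1)=1 ⇒ 40
[q^32] f(1)=1,f(2)=2,f(4)=4,f(8)=8,f(16)=16,f(32)=32 ⇒ 63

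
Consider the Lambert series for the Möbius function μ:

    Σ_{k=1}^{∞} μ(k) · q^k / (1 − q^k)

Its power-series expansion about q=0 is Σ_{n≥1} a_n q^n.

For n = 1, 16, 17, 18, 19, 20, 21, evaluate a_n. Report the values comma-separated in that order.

1, 0, 0, 0, 0, 0, 0

q^1  k|1↦μ(k): 1:1  a_1=1
[q^16] μ(16)=0,μ(8)=0,μ(4)=0,μ(2)=-1,μ(1)=1 ⇒ 0
q^17  k|17↦μ(k): 1:1 17:-1  a_17=0
n=18: 18·1 9·2 6·3 3·6 2·9 1·18  μ→[0+0+1+(-1)+(-1)+1]=0
n=19: 19·1 1·19  μ→[(-1)+1]=0
[q^20] μ(1)=1,μ(2)=-1,μ(4)=0,μ(5)=-1,μ(10)=1,μ(20)=0 ⇒ 0
n=21: 1·21 3·7 7·3 21·1  μ→[1+(-1)+(-1)+1]=0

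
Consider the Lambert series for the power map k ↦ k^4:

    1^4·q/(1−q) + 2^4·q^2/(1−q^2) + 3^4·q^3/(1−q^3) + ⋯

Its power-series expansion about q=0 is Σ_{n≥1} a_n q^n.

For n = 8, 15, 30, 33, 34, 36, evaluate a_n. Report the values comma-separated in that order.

n=8: 1·8 2·4 4·2 8·1  f→[1+16+256+4096]=4369
n=15: 1·15 3·5 5·3 15·1  f→[1+81+625+50625]=51332
n=30: 1·30 2·15 3·10 5·6 6·5 10·3 15·2 30·1  f→[1+16+81+625+1296+10000+50625+810000]=872644
d|33:{1,3,11,33}  Σf=1+81+14641+1185921=1200644
d|34:{1,2,17,34}  Σf=1+16+83521+1336336=1419874
[q^36] f(1)=1,f(2)=16,f(3)=81,f(4)=256,f(6)=1296,f(9)=6561,f(12)=20736,f(18)=104976,f(36)=1679616 ⇒ 1813539

4369, 51332, 872644, 1200644, 1419874, 1813539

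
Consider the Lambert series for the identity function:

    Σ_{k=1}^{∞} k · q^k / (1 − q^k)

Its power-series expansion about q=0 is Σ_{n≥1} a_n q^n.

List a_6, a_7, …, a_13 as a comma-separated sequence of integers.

n=6: 1·6 2·3 3·2 6·1  f→[1+2+3+6]=12
n=7: 1·7 7·1  f→[1+7]=8
q^8  k|8↦f(k): 8:8 4:4 2:2 1:1  a_8=15
n=9: 9·1 3·3 1·9  f→[9+3+1]=13
n=10: 10·1 5·2 2·5 1·10  f→[10+5+2+1]=18
[q^11] f(1)=1,f(11)=11 ⇒ 12
d|12:{12,6,4,3,2,1}  Σf=12+6+4+3+2+1=28
[q^13] f(13)=13,f(1)=1 ⇒ 14

12, 8, 15, 13, 18, 12, 28, 14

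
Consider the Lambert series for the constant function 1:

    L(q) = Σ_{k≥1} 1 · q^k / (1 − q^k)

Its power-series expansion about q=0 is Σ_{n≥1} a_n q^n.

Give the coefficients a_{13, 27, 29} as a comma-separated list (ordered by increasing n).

2, 4, 2

q^13  k|13↦f(k): 1:1 13:1  a_13=2
q^27  k|27↦f(k): 1:1 3:1 9:1 27:1  a_27=4
d|29:{29,1}  Σf=1+1=2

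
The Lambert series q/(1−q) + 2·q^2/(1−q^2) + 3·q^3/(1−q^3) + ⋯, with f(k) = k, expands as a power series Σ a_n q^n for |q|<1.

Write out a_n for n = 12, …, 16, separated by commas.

28, 14, 24, 24, 31

q^12  k|12↦f(k): 12:12 6:6 4:4 3:3 2:2 1:1  a_12=28
n=13: 1·13 13·1  f→[1+13]=14
q^14  k|14↦f(k): 14:14 7:7 2:2 1:1  a_14=24
d|15:{15,5,3,1}  Σf=15+5+3+1=24
[q^16] f(1)=1,f(2)=2,f(4)=4,f(8)=8,f(16)=16 ⇒ 31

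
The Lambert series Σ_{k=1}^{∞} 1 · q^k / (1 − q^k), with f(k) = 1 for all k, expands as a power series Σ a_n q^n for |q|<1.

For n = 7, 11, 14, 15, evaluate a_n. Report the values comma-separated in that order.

2, 2, 4, 4

d|7:{7,1}  Σf=1+1=2
[q^11] f(1)=1,f(11)=1 ⇒ 2
d|14:{1,2,7,14}  Σf=1+1+1+1=4
[q^15] f(15)=1,f(5)=1,f(3)=1,f(1)=1 ⇒ 4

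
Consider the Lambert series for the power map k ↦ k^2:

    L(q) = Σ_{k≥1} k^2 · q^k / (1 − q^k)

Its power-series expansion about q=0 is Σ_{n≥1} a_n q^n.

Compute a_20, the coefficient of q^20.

a_20 = 546

d|20:{20,10,5,4,2,1}  Σf=400+100+25+16+4+1=546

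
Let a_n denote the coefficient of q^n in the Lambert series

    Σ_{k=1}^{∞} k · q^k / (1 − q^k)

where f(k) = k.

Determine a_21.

a_21 = 32

n=21: 1·21 3·7 7·3 21·1  f→[1+3+7+21]=32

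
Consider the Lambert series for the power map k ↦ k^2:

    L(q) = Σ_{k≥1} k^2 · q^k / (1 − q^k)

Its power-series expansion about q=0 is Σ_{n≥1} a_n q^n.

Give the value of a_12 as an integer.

a_12 = 210

q^12  k|12↦f(k): 12:144 6:36 4:16 3:9 2:4 1:1  a_12=210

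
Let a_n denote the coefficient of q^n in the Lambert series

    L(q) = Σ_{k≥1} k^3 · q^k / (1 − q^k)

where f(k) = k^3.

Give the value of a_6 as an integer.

n=6: 6·1 3·2 2·3 1·6  f→[216+27+8+1]=252

a_6 = 252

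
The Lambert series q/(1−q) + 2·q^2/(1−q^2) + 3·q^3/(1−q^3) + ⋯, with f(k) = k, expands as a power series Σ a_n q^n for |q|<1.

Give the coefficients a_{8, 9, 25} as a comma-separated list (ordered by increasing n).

15, 13, 31

d|8:{8,4,2,1}  Σf=8+4+2+1=15
q^9  k|9↦f(k): 9:9 3:3 1:1  a_9=13
[q^25] f(1)=1,f(5)=5,f(25)=25 ⇒ 31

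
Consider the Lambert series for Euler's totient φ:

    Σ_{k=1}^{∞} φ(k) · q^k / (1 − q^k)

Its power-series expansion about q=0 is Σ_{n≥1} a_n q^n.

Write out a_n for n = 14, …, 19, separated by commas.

[q^14] φ(14)=6,φ(7)=6,φ(2)=1,φ(1)=1 ⇒ 14
n=15: 15·1 5·3 3·5 1·15  φ→[8+4+2+1]=15
n=16: 1·16 2·8 4·4 8·2 16·1  φ→[1+1+2+4+8]=16
n=17: 1·17 17·1  φ→[1+16]=17
n=18: 18·1 9·2 6·3 3·6 2·9 1·18  φ→[6+6+2+2+1+1]=18
d|19:{1,19}  Σφ=1+18=19

14, 15, 16, 17, 18, 19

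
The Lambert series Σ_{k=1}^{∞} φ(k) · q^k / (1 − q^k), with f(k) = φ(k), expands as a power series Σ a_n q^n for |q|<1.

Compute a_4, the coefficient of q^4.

q^4  k|4↦φ(k): 1:1 2:1 4:2  a_4=4

a_4 = 4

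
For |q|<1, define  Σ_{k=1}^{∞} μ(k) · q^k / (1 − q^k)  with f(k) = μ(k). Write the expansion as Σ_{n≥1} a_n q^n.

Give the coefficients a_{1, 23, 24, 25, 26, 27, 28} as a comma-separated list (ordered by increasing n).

1, 0, 0, 0, 0, 0, 0

n=1: 1·1  μ→[1]=1
d|23:{1,23}  Σμ=1+(-1)=0
q^24  k|24↦μ(k): 24:0 12:0 8:0 6:1 4:0 3:-1 2:-1 1:1  a_24=0
n=25: 25·1 5·5 1·25  μ→[0+(-1)+1]=0
q^26  k|26↦μ(k): 26:1 13:-1 2:-1 1:1  a_26=0
[q^27] μ(1)=1,μ(3)=-1,μ(9)=0,μ(27)=0 ⇒ 0
d|28:{28,14,7,4,2,1}  Σμ=0+1+(-1)+0+(-1)+1=0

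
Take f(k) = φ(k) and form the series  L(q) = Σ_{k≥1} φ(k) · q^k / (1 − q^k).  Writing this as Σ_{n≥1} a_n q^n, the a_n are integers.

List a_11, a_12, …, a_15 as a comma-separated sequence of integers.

[q^11] φ(11)=10,φ(1)=1 ⇒ 11
n=12: 1·12 2·6 3·4 4·3 6·2 12·1  φ→[1+1+2+2+2+4]=12
[q^13] φ(1)=1,φ(13)=12 ⇒ 13
[q^14] φ(1)=1,φ(2)=1,φ(7)=6,φ(14)=6 ⇒ 14
q^15  k|15↦φ(k): 1:1 3:2 5:4 15:8  a_15=15

11, 12, 13, 14, 15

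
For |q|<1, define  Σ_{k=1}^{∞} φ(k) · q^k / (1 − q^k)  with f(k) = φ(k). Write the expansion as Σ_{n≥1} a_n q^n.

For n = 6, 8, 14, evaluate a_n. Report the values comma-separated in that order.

d|6:{1,2,3,6}  Σφ=1+1+2+2=6
[q^8] φ(8)=4,φ(4)=2,φ(2)=1,φ(1)=1 ⇒ 8
d|14:{14,7,2,1}  Σφ=6+6+1+1=14

6, 8, 14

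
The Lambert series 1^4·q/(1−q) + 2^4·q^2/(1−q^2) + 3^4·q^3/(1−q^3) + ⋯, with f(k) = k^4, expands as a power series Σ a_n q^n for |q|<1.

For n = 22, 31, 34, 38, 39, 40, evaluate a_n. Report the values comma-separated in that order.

248914, 923522, 1419874, 2215474, 2342084, 2734994

q^22  k|22↦f(k): 1:1 2:16 11:14641 22:234256  a_22=248914
q^31  k|31↦f(k): 31:923521 1:1  a_31=923522
[q^34] f(34)=1336336,f(17)=83521,f(2)=16,f(1)=1 ⇒ 1419874
q^38  k|38↦f(k): 38:2085136 19:130321 2:16 1:1  a_38=2215474
n=39: 39·1 13·3 3·13 1·39  f→[2313441+28561+81+1]=2342084
n=40: 40·1 20·2 10·4 8·5 5·8 4·10 2·20 1·40  f→[2560000+160000+10000+4096+625+256+16+1]=2734994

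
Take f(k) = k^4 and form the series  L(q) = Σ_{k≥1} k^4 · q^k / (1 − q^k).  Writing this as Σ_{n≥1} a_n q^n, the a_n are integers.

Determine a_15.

a_15 = 51332

n=15: 1·15 3·5 5·3 15·1  f→[1+81+625+50625]=51332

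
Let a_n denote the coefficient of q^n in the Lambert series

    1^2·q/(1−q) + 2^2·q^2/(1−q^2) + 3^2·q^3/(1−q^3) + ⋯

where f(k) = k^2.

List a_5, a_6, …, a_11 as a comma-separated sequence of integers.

n=5: 1·5 5·1  f→[1+25]=26
q^6  k|6↦f(k): 6:36 3:9 2:4 1:1  a_6=50
n=7: 7·1 1·7  f→[49+1]=50
[q^8] f(8)=64,f(4)=16,f(2)=4,f(1)=1 ⇒ 85
[q^9] f(1)=1,f(3)=9,f(9)=81 ⇒ 91
d|10:{10,5,2,1}  Σf=100+25+4+1=130
n=11: 11·1 1·11  f→[121+1]=122

26, 50, 50, 85, 91, 130, 122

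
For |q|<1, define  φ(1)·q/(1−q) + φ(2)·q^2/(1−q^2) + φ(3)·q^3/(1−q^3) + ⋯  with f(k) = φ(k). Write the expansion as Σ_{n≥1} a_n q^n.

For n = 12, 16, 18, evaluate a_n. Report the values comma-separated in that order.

d|12:{1,2,3,4,6,12}  Σφ=1+1+2+2+2+4=12
q^16  k|16↦φ(k): 16:8 8:4 4:2 2:1 1:1  a_16=16
d|18:{1,2,3,6,9,18}  Σφ=1+1+2+2+6+6=18

12, 16, 18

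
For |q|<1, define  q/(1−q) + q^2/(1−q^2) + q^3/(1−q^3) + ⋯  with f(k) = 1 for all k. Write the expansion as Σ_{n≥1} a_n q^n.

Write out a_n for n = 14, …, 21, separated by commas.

q^14  k|14↦f(k): 14:1 7:1 2:1 1:1  a_14=4
n=15: 15·1 5·3 3·5 1·15  f→[1+1+1+1]=4
d|16:{16,8,4,2,1}  Σf=1+1+1+1+1=5
[q^17] f(1)=1,f(17)=1 ⇒ 2
[q^18] f(18)=1,f(9)=1,f(6)=1,f(3)=1,f(2)=1,f(1)=1 ⇒ 6
d|19:{1,19}  Σf=1+1=2
[q^20] f(20)=1,f(10)=1,f(5)=1,f(4)=1,f(2)=1,f(1)=1 ⇒ 6
n=21: 1·21 3·7 7·3 21·1  f→[1+1+1+1]=4

4, 4, 5, 2, 6, 2, 6, 4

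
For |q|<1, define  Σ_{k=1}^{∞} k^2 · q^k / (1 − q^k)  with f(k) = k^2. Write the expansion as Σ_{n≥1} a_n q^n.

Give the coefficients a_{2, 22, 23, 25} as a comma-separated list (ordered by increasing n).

5, 610, 530, 651

[q^2] f(1)=1,f(2)=4 ⇒ 5
q^22  k|22↦f(k): 22:484 11:121 2:4 1:1  a_22=610
n=23: 23·1 1·23  f→[529+1]=530
d|25:{25,5,1}  Σf=625+25+1=651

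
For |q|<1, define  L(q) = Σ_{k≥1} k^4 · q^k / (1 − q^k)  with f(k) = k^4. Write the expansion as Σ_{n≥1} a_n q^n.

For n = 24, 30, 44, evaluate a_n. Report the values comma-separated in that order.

358258, 872644, 3997266

n=24: 24·1 12·2 8·3 6·4 4·6 3·8 2·12 1·24  f→[331776+20736+4096+1296+256+81+16+1]=358258
q^30  k|30↦f(k): 30:810000 15:50625 10:10000 6:1296 5:625 3:81 2:16 1:1  a_30=872644
[q^44] f(1)=1,f(2)=16,f(4)=256,f(11)=14641,f(22)=234256,f(44)=3748096 ⇒ 3997266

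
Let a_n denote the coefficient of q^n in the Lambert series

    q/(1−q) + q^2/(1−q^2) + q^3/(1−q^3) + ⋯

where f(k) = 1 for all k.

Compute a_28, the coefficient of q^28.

a_28 = 6

q^28  k|28↦f(k): 28:1 14:1 7:1 4:1 2:1 1:1  a_28=6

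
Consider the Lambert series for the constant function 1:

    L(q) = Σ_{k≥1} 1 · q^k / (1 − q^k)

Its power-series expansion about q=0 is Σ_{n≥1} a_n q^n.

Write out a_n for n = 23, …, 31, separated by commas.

d|23:{23,1}  Σf=1+1=2
q^24  k|24↦f(k): 24:1 12:1 8:1 6:1 4:1 3:1 2:1 1:1  a_24=8
q^25  k|25↦f(k): 25:1 5:1 1:1  a_25=3
n=26: 1·26 2·13 13·2 26·1  f→[1+1+1+1]=4
[q^27] f(27)=1,f(9)=1,f(3)=1,f(1)=1 ⇒ 4
[q^28] f(1)=1,f(2)=1,f(4)=1,f(7)=1,f(14)=1,f(28)=1 ⇒ 6
d|29:{29,1}  Σf=1+1=2
[q^30] f(30)=1,f(15)=1,f(10)=1,f(6)=1,f(5)=1,f(3)=1,f(2)=1,f(1)=1 ⇒ 8
q^31  k|31↦f(k): 1:1 31:1  a_31=2

2, 8, 3, 4, 4, 6, 2, 8, 2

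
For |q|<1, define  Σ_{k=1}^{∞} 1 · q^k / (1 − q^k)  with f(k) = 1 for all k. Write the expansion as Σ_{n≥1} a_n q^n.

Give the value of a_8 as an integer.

q^8  k|8↦f(k): 8:1 4:1 2:1 1:1  a_8=4

a_8 = 4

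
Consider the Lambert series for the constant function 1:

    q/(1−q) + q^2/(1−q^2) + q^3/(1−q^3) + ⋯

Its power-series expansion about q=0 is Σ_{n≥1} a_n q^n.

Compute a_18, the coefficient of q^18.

[q^18] f(18)=1,f(9)=1,f(6)=1,f(3)=1,f(2)=1,f(1)=1 ⇒ 6

a_18 = 6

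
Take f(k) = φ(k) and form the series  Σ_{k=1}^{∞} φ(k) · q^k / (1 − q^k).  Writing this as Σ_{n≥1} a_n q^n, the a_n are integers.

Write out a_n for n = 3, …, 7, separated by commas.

[q^3] φ(3)=2,φ(1)=1 ⇒ 3
d|4:{4,2,1}  Σφ=2+1+1=4
[q^5] φ(1)=1,φ(5)=4 ⇒ 5
q^6  k|6↦φ(k): 6:2 3:2 2:1 1:1  a_6=6
n=7: 7·1 1·7  φ→[6+1]=7

3, 4, 5, 6, 7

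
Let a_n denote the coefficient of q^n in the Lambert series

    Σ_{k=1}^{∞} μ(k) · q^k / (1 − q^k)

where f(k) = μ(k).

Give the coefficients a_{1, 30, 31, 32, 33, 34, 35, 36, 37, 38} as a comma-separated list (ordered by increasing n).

1, 0, 0, 0, 0, 0, 0, 0, 0, 0

n=1: 1·1  μ→[1]=1
[q^30] μ(30)=-1,μ(15)=1,μ(10)=1,μ(6)=1,μ(5)=-1,μ(3)=-1,μ(2)=-1,μ(1)=1 ⇒ 0
q^31  k|31↦μ(k): 1:1 31:-1  a_31=0
[q^32] μ(1)=1,μ(2)=-1,μ(4)=0,μ(8)=0,μ(16)=0,μ(32)=0 ⇒ 0
n=33: 1·33 3·11 11·3 33·1  μ→[1+(-1)+(-1)+1]=0
n=34: 1·34 2·17 17·2 34·1  μ→[1+(-1)+(-1)+1]=0
d|35:{1,5,7,35}  Σμ=1+(-1)+(-1)+1=0
q^36  k|36↦μ(k): 36:0 18:0 12:0 9:0 6:1 4:0 3:-1 2:-1 1:1  a_36=0
q^37  k|37↦μ(k): 1:1 37:-1  a_37=0
[q^38] μ(38)=1,μ(19)=-1,μ(2)=-1,μ(1)=1 ⇒ 0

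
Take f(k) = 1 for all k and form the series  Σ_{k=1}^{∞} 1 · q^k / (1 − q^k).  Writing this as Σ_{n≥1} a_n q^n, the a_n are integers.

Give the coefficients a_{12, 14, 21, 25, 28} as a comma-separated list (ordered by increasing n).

q^12  k|12↦f(k): 12:1 6:1 4:1 3:1 2:1 1:1  a_12=6
n=14: 1·14 2·7 7·2 14·1  f→[1+1+1+1]=4
n=21: 1·21 3·7 7·3 21·1  f→[1+1+1+1]=4
d|25:{1,5,25}  Σf=1+1+1=3
n=28: 1·28 2·14 4·7 7·4 14·2 28·1  f→[1+1+1+1+1+1]=6

6, 4, 4, 3, 6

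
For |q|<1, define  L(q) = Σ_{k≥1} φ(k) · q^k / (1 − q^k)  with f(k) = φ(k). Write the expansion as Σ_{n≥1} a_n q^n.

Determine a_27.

d|27:{27,9,3,1}  Σφ=18+6+2+1=27

a_27 = 27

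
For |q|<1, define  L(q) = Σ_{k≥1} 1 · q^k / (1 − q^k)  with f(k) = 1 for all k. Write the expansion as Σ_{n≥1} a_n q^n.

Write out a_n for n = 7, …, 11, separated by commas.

d|7:{1,7}  Σf=1+1=2
[q^8] f(8)=1,f(4)=1,f(2)=1,f(1)=1 ⇒ 4
[q^9] f(1)=1,f(3)=1,f(9)=1 ⇒ 3
n=10: 10·1 5·2 2·5 1·10  f→[1+1+1+1]=4
[q^11] f(1)=1,f(11)=1 ⇒ 2

2, 4, 3, 4, 2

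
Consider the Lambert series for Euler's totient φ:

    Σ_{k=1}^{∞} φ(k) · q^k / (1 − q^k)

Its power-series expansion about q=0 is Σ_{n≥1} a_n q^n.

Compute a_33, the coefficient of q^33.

q^33  k|33↦φ(k): 33:20 11:10 3:2 1:1  a_33=33

a_33 = 33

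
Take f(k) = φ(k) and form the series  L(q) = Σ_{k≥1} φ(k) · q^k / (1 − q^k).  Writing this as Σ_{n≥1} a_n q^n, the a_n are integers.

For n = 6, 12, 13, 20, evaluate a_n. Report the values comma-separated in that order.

n=6: 6·1 3·2 2·3 1·6  φ→[2+2+1+1]=6
d|12:{1,2,3,4,6,12}  Σφ=1+1+2+2+2+4=12
q^13  k|13↦φ(k): 1:1 13:12  a_13=13
q^20  k|20↦φ(k): 20:8 10:4 5:4 4:2 2:1 1:1  a_20=20

6, 12, 13, 20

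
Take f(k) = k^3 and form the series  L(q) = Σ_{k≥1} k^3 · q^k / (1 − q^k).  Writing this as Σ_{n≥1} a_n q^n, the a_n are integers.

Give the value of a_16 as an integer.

q^16  k|16↦f(k): 16:4096 8:512 4:64 2:8 1:1  a_16=4681

a_16 = 4681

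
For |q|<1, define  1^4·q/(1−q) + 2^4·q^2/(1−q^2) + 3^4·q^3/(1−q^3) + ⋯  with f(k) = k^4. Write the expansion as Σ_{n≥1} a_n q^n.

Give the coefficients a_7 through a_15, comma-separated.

[q^7] f(7)=2401,f(1)=1 ⇒ 2402
[q^8] f(8)=4096,f(4)=256,f(2)=16,f(1)=1 ⇒ 4369
n=9: 1·9 3·3 9·1  f→[1+81+6561]=6643
d|10:{1,2,5,10}  Σf=1+16+625+10000=10642
n=11: 1·11 11·1  f→[1+14641]=14642
n=12: 1·12 2·6 3·4 4·3 6·2 12·1  f→[1+16+81+256+1296+20736]=22386
n=13: 13·1 1·13  f→[28561+1]=28562
q^14  k|14↦f(k): 14:38416 7:2401 2:16 1:1  a_14=40834
[q^15] f(1)=1,f(3)=81,f(5)=625,f(15)=50625 ⇒ 51332

2402, 4369, 6643, 10642, 14642, 22386, 28562, 40834, 51332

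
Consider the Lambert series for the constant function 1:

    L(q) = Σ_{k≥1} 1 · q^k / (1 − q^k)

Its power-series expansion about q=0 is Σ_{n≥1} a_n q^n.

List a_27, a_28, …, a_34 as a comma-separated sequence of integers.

d|27:{27,9,3,1}  Σf=1+1+1+1=4
[q^28] f(1)=1,f(2)=1,f(4)=1,f(7)=1,f(14)=1,f(28)=1 ⇒ 6
n=29: 1·29 29·1  f→[1+1]=2
n=30: 30·1 15·2 10·3 6·5 5·6 3·10 2·15 1·30  f→[1+1+1+1+1+1+1+1]=8
q^31  k|31↦f(k): 31:1 1:1  a_31=2
q^32  k|32↦f(k): 1:1 2:1 4:1 8:1 16:1 32:1  a_32=6
n=33: 33·1 11·3 3·11 1·33  f→[1+1+1+1]=4
q^34  k|34↦f(k): 34:1 17:1 2:1 1:1  a_34=4

4, 6, 2, 8, 2, 6, 4, 4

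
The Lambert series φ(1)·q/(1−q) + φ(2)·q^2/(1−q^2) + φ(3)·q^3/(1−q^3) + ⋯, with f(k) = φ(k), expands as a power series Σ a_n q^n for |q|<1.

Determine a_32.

[q^32] φ(1)=1,φ(2)=1,φ(4)=2,φ(8)=4,φ(16)=8,φ(32)=16 ⇒ 32

a_32 = 32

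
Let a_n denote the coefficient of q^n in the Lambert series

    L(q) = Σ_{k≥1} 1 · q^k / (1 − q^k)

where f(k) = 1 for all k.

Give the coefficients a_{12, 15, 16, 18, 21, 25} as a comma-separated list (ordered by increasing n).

[q^12] f(12)=1,f(6)=1,f(4)=1,f(3)=1,f(2)=1,f(1)=1 ⇒ 6
[q^15] f(1)=1,f(3)=1,f(5)=1,f(15)=1 ⇒ 4
q^16  k|16↦f(k): 16:1 8:1 4:1 2:1 1:1  a_16=5
q^18  k|18↦f(k): 18:1 9:1 6:1 3:1 2:1 1:1  a_18=6
n=21: 21·1 7·3 3·7 1·21  f→[1+1+1+1]=4
[q^25] f(1)=1,f(5)=1,f(25)=1 ⇒ 3

6, 4, 5, 6, 4, 3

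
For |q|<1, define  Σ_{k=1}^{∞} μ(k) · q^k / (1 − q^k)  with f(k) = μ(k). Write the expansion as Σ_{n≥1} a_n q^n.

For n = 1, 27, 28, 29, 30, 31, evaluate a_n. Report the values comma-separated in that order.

1, 0, 0, 0, 0, 0

q^1  k|1↦μ(k): 1:1  a_1=1
d|27:{1,3,9,27}  Σμ=1+(-1)+0+0=0
n=28: 28·1 14·2 7·4 4·7 2·14 1·28  μ→[0+1+(-1)+0+(-1)+1]=0
n=29: 29·1 1·29  μ→[(-1)+1]=0
q^30  k|30↦μ(k): 1:1 2:-1 3:-1 5:-1 6:1 10:1 15:1 30:-1  a_30=0
[q^31] μ(1)=1,μ(31)=-1 ⇒ 0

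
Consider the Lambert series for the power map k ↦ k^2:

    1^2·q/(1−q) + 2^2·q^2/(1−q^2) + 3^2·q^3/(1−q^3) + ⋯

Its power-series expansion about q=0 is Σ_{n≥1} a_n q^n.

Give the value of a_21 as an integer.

d|21:{21,7,3,1}  Σf=441+49+9+1=500

a_21 = 500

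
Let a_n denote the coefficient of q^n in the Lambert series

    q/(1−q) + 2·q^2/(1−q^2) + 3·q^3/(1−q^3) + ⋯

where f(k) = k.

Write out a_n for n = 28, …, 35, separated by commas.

q^28  k|28↦f(k): 28:28 14:14 7:7 4:4 2:2 1:1  a_28=56
q^29  k|29↦f(k): 1:1 29:29  a_29=30
[q^30] f(30)=30,f(15)=15,f(10)=10,f(6)=6,f(5)=5,f(3)=3,f(2)=2,f(1)=1 ⇒ 72
q^31  k|31↦f(k): 1:1 31:31  a_31=32
q^32  k|32↦f(k): 32:32 16:16 8:8 4:4 2:2 1:1  a_32=63
d|33:{33,11,3,1}  Σf=33+11+3+1=48
q^34  k|34↦f(k): 34:34 17:17 2:2 1:1  a_34=54
[q^35] f(35)=35,f(7)=7,f(5)=5,f(1)=1 ⇒ 48

56, 30, 72, 32, 63, 48, 54, 48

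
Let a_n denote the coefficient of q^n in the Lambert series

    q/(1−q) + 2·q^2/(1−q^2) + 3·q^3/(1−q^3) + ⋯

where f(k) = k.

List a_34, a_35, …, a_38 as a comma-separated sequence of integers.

n=34: 1·34 2·17 17·2 34·1  f→[1+2+17+34]=54
n=35: 35·1 7·5 5·7 1·35  f→[35+7+5+1]=48
q^36  k|36↦f(k): 1:1 2:2 3:3 4:4 6:6 9:9 12:12 18:18 36:36  a_36=91
q^37  k|37↦f(k): 1:1 37:37  a_37=38
q^38  k|38↦f(k): 38:38 19:19 2:2 1:1  a_38=60

54, 48, 91, 38, 60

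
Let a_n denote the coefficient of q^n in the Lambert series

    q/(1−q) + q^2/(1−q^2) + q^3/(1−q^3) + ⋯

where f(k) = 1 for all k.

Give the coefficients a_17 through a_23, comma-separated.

[q^17] f(17)=1,f(1)=1 ⇒ 2
n=18: 18·1 9·2 6·3 3·6 2·9 1·18  f→[1+1+1+1+1+1]=6
[q^19] f(19)=1,f(1)=1 ⇒ 2
q^20  k|20↦f(k): 20:1 10:1 5:1 4:1 2:1 1:1  a_20=6
n=21: 21·1 7·3 3·7 1·21  f→[1+1+1+1]=4
n=22: 22·1 11·2 2·11 1·22  f→[1+1+1+1]=4
q^23  k|23↦f(k): 23:1 1:1  a_23=2

2, 6, 2, 6, 4, 4, 2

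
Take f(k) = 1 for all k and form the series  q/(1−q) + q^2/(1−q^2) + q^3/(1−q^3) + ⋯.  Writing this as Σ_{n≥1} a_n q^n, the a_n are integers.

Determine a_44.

a_44 = 6

n=44: 44·1 22·2 11·4 4·11 2·22 1·44  f→[1+1+1+1+1+1]=6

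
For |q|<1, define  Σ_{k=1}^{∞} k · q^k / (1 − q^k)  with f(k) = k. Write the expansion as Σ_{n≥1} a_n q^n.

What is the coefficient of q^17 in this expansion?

a_17 = 18

d|17:{17,1}  Σf=17+1=18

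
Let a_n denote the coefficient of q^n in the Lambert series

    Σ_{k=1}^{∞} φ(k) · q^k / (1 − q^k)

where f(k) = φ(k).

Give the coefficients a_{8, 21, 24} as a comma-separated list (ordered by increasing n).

q^8  k|8↦φ(k): 8:4 4:2 2:1 1:1  a_8=8
d|21:{21,7,3,1}  Σφ=12+6+2+1=21
d|24:{1,2,3,4,6,8,12,24}  Σφ=1+1+2+2+2+4+4+8=24

8, 21, 24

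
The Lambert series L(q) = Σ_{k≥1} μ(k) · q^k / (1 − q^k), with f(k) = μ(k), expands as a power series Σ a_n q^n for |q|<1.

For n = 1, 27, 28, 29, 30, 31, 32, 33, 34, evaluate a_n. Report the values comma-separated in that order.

1, 0, 0, 0, 0, 0, 0, 0, 0

[q^1] μ(1)=1 ⇒ 1
n=27: 1·27 3·9 9·3 27·1  μ→[1+(-1)+0+0]=0
n=28: 28·1 14·2 7·4 4·7 2·14 1·28  μ→[0+1+(-1)+0+(-1)+1]=0
[q^29] μ(1)=1,μ(29)=-1 ⇒ 0
d|30:{30,15,10,6,5,3,2,1}  Σμ=(-1)+1+1+1+(-1)+(-1)+(-1)+1=0
d|31:{1,31}  Σμ=1+(-1)=0
q^32  k|32↦μ(k): 1:1 2:-1 4:0 8:0 16:0 32:0  a_32=0
d|33:{33,11,3,1}  Σμ=1+(-1)+(-1)+1=0
n=34: 1·34 2·17 17·2 34·1  μ→[1+(-1)+(-1)+1]=0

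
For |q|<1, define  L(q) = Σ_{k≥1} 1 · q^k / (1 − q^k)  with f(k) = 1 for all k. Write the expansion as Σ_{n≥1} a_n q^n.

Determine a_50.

a_50 = 6

n=50: 50·1 25·2 10·5 5·10 2·25 1·50  f→[1+1+1+1+1+1]=6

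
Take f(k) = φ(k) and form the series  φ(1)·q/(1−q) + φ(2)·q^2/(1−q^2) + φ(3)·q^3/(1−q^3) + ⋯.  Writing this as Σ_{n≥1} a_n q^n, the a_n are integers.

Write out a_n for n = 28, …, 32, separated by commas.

[q^28] φ(1)=1,φ(2)=1,φ(4)=2,φ(7)=6,φ(14)=6,φ(28)=12 ⇒ 28
n=29: 1·29 29·1  φ→[1+28]=29
d|30:{1,2,3,5,6,10,15,30}  Σφ=1+1+2+4+2+4+8+8=30
q^31  k|31↦φ(k): 1:1 31:30  a_31=31
q^32  k|32↦φ(k): 1:1 2:1 4:2 8:4 16:8 32:16  a_32=32

28, 29, 30, 31, 32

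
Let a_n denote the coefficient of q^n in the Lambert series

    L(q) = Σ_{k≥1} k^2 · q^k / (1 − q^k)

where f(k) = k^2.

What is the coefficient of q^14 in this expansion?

a_14 = 250

[q^14] f(1)=1,f(2)=4,f(7)=49,f(14)=196 ⇒ 250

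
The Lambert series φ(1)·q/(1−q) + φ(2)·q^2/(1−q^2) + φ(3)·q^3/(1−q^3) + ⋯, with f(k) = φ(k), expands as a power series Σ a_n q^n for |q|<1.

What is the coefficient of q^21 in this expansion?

d|21:{21,7,3,1}  Σφ=12+6+2+1=21

a_21 = 21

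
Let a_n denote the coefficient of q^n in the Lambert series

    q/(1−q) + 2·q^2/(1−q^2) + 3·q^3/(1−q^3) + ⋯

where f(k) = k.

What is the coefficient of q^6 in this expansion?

[q^6] f(1)=1,f(2)=2,f(3)=3,f(6)=6 ⇒ 12

a_6 = 12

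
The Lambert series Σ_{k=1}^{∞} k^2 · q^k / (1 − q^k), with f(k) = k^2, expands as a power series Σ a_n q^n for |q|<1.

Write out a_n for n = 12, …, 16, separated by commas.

210, 170, 250, 260, 341

[q^12] f(1)=1,f(2)=4,f(3)=9,f(4)=16,f(6)=36,f(12)=144 ⇒ 210
d|13:{1,13}  Σf=1+169=170
d|14:{1,2,7,14}  Σf=1+4+49+196=250
q^15  k|15↦f(k): 1:1 3:9 5:25 15:225  a_15=260
q^16  k|16↦f(k): 16:256 8:64 4:16 2:4 1:1  a_16=341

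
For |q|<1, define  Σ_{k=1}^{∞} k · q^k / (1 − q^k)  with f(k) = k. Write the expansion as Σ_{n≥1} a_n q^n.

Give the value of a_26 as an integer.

a_26 = 42

q^26  k|26↦f(k): 26:26 13:13 2:2 1:1  a_26=42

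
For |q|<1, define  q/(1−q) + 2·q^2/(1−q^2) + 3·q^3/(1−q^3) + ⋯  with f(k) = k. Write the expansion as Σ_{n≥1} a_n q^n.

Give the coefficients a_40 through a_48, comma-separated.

90, 42, 96, 44, 84, 78, 72, 48, 124

d|40:{1,2,4,5,8,10,20,40}  Σf=1+2+4+5+8+10+20+40=90
d|41:{1,41}  Σf=1+41=42
d|42:{1,2,3,6,7,14,21,42}  Σf=1+2+3+6+7+14+21+42=96
d|43:{43,1}  Σf=43+1=44
q^44  k|44↦f(k): 44:44 22:22 11:11 4:4 2:2 1:1  a_44=84
d|45:{1,3,5,9,15,45}  Σf=1+3+5+9+15+45=78
q^46  k|46↦f(k): 46:46 23:23 2:2 1:1  a_46=72
n=47: 1·47 47·1  f→[1+47]=48
q^48  k|48↦f(k): 1:1 2:2 3:3 4:4 6:6 8:8 12:12 16:16 24:24 48:48  a_48=124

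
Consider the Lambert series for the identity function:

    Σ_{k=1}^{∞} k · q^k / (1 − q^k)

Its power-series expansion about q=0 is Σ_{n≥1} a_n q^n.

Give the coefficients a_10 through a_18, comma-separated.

18, 12, 28, 14, 24, 24, 31, 18, 39

n=10: 1·10 2·5 5·2 10·1  f→[1+2+5+10]=18
q^11  k|11↦f(k): 11:11 1:1  a_11=12
[q^12] f(1)=1,f(2)=2,f(3)=3,f(4)=4,f(6)=6,f(12)=12 ⇒ 28
[q^13] f(13)=13,f(1)=1 ⇒ 14
n=14: 14·1 7·2 2·7 1·14  f→[14+7+2+1]=24
n=15: 1·15 3·5 5·3 15·1  f→[1+3+5+15]=24
q^16  k|16↦f(k): 1:1 2:2 4:4 8:8 16:16  a_16=31
[q^17] f(1)=1,f(17)=17 ⇒ 18
d|18:{18,9,6,3,2,1}  Σf=18+9+6+3+2+1=39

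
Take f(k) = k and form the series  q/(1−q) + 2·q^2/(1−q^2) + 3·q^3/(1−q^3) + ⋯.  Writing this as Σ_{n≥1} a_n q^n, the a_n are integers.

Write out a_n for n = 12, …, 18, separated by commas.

28, 14, 24, 24, 31, 18, 39

q^12  k|12↦f(k): 12:12 6:6 4:4 3:3 2:2 1:1  a_12=28
d|13:{13,1}  Σf=13+1=14
q^14  k|14↦f(k): 1:1 2:2 7:7 14:14  a_14=24
n=15: 15·1 5·3 3·5 1·15  f→[15+5+3+1]=24
d|16:{16,8,4,2,1}  Σf=16+8+4+2+1=31
d|17:{1,17}  Σf=1+17=18
n=18: 1·18 2·9 3·6 6·3 9·2 18·1  f→[1+2+3+6+9+18]=39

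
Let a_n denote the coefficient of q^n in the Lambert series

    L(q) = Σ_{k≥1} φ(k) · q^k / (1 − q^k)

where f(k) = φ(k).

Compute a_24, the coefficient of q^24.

n=24: 1·24 2·12 3·8 4·6 6·4 8·3 12·2 24·1  φ→[1+1+2+2+2+4+4+8]=24

a_24 = 24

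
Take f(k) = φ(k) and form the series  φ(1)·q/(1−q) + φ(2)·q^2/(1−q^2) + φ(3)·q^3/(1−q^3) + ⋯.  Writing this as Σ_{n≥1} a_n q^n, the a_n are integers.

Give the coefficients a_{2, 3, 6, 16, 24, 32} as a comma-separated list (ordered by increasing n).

d|2:{2,1}  Σφ=1+1=2
d|3:{3,1}  Σφ=2+1=3
[q^6] φ(6)=2,φ(3)=2,φ(2)=1,φ(1)=1 ⇒ 6
n=16: 1·16 2·8 4·4 8·2 16·1  φ→[1+1+2+4+8]=16
n=24: 1·24 2·12 3·8 4·6 6·4 8·3 12·2 24·1  φ→[1+1+2+2+2+4+4+8]=24
d|32:{1,2,4,8,16,32}  Σφ=1+1+2+4+8+16=32

2, 3, 6, 16, 24, 32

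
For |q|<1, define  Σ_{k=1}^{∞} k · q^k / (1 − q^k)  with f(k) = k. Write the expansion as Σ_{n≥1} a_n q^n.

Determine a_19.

a_19 = 20

n=19: 1·19 19·1  f→[1+19]=20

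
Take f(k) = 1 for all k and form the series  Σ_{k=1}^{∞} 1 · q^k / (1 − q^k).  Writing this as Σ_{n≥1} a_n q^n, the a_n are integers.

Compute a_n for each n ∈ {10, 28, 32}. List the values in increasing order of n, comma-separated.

4, 6, 6

[q^10] f(1)=1,f(2)=1,f(5)=1,f(10)=1 ⇒ 4
n=28: 1·28 2·14 4·7 7·4 14·2 28·1  f→[1+1+1+1+1+1]=6
q^32  k|32↦f(k): 32:1 16:1 8:1 4:1 2:1 1:1  a_32=6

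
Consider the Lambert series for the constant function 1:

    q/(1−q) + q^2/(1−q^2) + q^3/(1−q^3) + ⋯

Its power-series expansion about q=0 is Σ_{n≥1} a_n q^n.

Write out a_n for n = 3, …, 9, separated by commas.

2, 3, 2, 4, 2, 4, 3

d|3:{3,1}  Σf=1+1=2
q^4  k|4↦f(k): 1:1 2:1 4:1  a_4=3
n=5: 5·1 1·5  f→[1+1]=2
[q^6] f(1)=1,f(2)=1,f(3)=1,f(6)=1 ⇒ 4
n=7: 1·7 7·1  f→[1+1]=2
q^8  k|8↦f(k): 8:1 4:1 2:1 1:1  a_8=4
q^9  k|9↦f(k): 1:1 3:1 9:1  a_9=3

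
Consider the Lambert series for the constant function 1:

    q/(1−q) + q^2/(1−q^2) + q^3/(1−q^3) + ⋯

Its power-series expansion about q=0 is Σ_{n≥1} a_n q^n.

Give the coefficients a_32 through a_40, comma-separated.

n=32: 32·1 16·2 8·4 4·8 2·16 1·32  f→[1+1+1+1+1+1]=6
[q^33] f(1)=1,f(3)=1,f(11)=1,f(33)=1 ⇒ 4
q^34  k|34↦f(k): 1:1 2:1 17:1 34:1  a_34=4
n=35: 1·35 5·7 7·5 35·1  f→[1+1+1+1]=4
q^36  k|36↦f(k): 36:1 18:1 12:1 9:1 6:1 4:1 3:1 2:1 1:1  a_36=9
n=37: 1·37 37·1  f→[1+1]=2
[q^38] f(1)=1,f(2)=1,f(19)=1,f(38)=1 ⇒ 4
d|39:{1,3,13,39}  Σf=1+1+1+1=4
q^40  k|40↦f(k): 40:1 20:1 10:1 8:1 5:1 4:1 2:1 1:1  a_40=8

6, 4, 4, 4, 9, 2, 4, 4, 8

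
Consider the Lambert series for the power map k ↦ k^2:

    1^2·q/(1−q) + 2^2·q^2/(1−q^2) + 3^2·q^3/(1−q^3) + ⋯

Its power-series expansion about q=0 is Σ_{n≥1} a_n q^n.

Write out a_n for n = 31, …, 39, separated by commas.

962, 1365, 1220, 1450, 1300, 1911, 1370, 1810, 1700

[q^31] f(31)=961,f(1)=1 ⇒ 962
[q^32] f(32)=1024,f(16)=256,f(8)=64,f(4)=16,f(2)=4,f(1)=1 ⇒ 1365
d|33:{33,11,3,1}  Σf=1089+121+9+1=1220
q^34  k|34↦f(k): 34:1156 17:289 2:4 1:1  a_34=1450
q^35  k|35↦f(k): 1:1 5:25 7:49 35:1225  a_35=1300
n=36: 1·36 2·18 3·12 4·9 6·6 9·4 12·3 18·2 36·1  f→[1+4+9+16+36+81+144+324+1296]=1911
n=37: 1·37 37·1  f→[1+1369]=1370
[q^38] f(1)=1,f(2)=4,f(19)=361,f(38)=1444 ⇒ 1810
n=39: 1·39 3·13 13·3 39·1  f→[1+9+169+1521]=1700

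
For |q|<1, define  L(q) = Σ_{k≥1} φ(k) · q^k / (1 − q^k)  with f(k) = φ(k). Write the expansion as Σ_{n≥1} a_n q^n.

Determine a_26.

q^26  k|26↦φ(k): 1:1 2:1 13:12 26:12  a_26=26

a_26 = 26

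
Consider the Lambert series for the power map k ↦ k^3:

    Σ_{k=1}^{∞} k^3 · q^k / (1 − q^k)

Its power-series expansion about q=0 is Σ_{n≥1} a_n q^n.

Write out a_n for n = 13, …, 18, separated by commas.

2198, 3096, 3528, 4681, 4914, 6813

n=13: 1·13 13·1  f→[1+2197]=2198
q^14  k|14↦f(k): 14:2744 7:343 2:8 1:1  a_14=3096
q^15  k|15↦f(k): 1:1 3:27 5:125 15:3375  a_15=3528
[q^16] f(1)=1,f(2)=8,f(4)=64,f(8)=512,f(16)=4096 ⇒ 4681
n=17: 17·1 1·17  f→[4913+1]=4914
n=18: 18·1 9·2 6·3 3·6 2·9 1·18  f→[5832+729+216+27+8+1]=6813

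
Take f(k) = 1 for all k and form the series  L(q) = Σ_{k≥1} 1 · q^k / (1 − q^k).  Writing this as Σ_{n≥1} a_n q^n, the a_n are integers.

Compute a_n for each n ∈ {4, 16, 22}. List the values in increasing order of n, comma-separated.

n=4: 4·1 2·2 1·4  f→[1+1+1]=3
n=16: 16·1 8·2 4·4 2·8 1·16  f→[1+1+1+1+1]=5
n=22: 1·22 2·11 11·2 22·1  f→[1+1+1+1]=4

3, 5, 4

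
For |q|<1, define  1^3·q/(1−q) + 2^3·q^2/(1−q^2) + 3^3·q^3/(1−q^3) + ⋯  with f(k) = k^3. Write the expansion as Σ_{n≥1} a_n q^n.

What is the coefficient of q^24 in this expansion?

q^24  k|24↦f(k): 1:1 2:8 3:27 4:64 6:216 8:512 12:1728 24:13824  a_24=16380

a_24 = 16380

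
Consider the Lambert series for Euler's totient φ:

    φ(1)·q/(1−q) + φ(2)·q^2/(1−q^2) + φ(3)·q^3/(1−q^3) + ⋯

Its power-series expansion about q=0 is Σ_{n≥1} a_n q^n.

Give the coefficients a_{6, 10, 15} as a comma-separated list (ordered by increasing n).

d|6:{1,2,3,6}  Σφ=1+1+2+2=6
q^10  k|10↦φ(k): 1:1 2:1 5:4 10:4  a_10=10
n=15: 15·1 5·3 3·5 1·15  φ→[8+4+2+1]=15

6, 10, 15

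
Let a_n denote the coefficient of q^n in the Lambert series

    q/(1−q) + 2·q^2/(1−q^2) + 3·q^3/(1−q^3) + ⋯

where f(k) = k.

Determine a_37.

a_37 = 38

n=37: 1·37 37·1  f→[1+37]=38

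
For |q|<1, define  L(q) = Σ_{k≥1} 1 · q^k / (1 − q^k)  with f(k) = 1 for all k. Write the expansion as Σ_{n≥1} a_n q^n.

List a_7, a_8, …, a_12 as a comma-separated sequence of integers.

2, 4, 3, 4, 2, 6

[q^7] f(1)=1,f(7)=1 ⇒ 2
d|8:{8,4,2,1}  Σf=1+1+1+1=4
q^9  k|9↦f(k): 1:1 3:1 9:1  a_9=3
n=10: 10·1 5·2 2·5 1·10  f→[1+1+1+1]=4
[q^11] f(11)=1,f(1)=1 ⇒ 2
n=12: 12·1 6·2 4·3 3·4 2·6 1·12  f→[1+1+1+1+1+1]=6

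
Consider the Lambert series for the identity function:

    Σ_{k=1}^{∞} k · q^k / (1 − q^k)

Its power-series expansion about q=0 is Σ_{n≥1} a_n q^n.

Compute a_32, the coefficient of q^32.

a_32 = 63

[q^32] f(1)=1,f(2)=2,f(4)=4,f(8)=8,f(16)=16,f(32)=32 ⇒ 63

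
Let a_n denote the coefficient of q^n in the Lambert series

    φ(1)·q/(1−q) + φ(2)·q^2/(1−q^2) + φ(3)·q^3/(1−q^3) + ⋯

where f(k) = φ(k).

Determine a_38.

d|38:{38,19,2,1}  Σφ=18+18+1+1=38

a_38 = 38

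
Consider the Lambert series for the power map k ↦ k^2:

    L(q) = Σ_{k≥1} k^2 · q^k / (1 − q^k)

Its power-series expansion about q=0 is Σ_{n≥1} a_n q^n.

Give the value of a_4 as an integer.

a_4 = 21

d|4:{1,2,4}  Σf=1+4+16=21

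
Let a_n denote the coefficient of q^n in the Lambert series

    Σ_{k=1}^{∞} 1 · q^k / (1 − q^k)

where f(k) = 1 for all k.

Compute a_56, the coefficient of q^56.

q^56  k|56↦f(k): 1:1 2:1 4:1 7:1 8:1 14:1 28:1 56:1  a_56=8

a_56 = 8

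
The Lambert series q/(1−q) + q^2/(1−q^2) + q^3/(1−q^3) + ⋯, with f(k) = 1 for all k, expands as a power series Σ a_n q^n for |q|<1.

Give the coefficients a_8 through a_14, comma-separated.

4, 3, 4, 2, 6, 2, 4

[q^8] f(8)=1,f(4)=1,f(2)=1,f(1)=1 ⇒ 4
d|9:{9,3,1}  Σf=1+1+1=3
d|10:{1,2,5,10}  Σf=1+1+1+1=4
q^11  k|11↦f(k): 11:1 1:1  a_11=2
[q^12] f(1)=1,f(2)=1,f(3)=1,f(4)=1,f(6)=1,f(12)=1 ⇒ 6
n=13: 1·13 13·1  f→[1+1]=2
d|14:{14,7,2,1}  Σf=1+1+1+1=4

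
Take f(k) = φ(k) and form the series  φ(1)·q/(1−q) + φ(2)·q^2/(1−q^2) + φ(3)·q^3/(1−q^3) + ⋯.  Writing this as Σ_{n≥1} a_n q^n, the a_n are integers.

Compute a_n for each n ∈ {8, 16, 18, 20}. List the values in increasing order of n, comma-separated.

[q^8] φ(1)=1,φ(2)=1,φ(4)=2,φ(8)=4 ⇒ 8
[q^16] φ(16)=8,φ(8)=4,φ(4)=2,φ(2)=1,φ(1)=1 ⇒ 16
n=18: 18·1 9·2 6·3 3·6 2·9 1·18  φ→[6+6+2+2+1+1]=18
[q^20] φ(20)=8,φ(10)=4,φ(5)=4,φ(4)=2,φ(2)=1,φ(1)=1 ⇒ 20

8, 16, 18, 20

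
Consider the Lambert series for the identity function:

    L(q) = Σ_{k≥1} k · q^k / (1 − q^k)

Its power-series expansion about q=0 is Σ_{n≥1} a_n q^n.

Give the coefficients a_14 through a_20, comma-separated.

[q^14] f(14)=14,f(7)=7,f(2)=2,f(1)=1 ⇒ 24
q^15  k|15↦f(k): 1:1 3:3 5:5 15:15  a_15=24
q^16  k|16↦f(k): 1:1 2:2 4:4 8:8 16:16  a_16=31
d|17:{17,1}  Σf=17+1=18
[q^18] f(18)=18,f(9)=9,f(6)=6,f(3)=3,f(2)=2,f(1)=1 ⇒ 39
[q^19] f(19)=19,f(1)=1 ⇒ 20
[q^20] f(1)=1,f(2)=2,f(4)=4,f(5)=5,f(10)=10,f(20)=20 ⇒ 42

24, 24, 31, 18, 39, 20, 42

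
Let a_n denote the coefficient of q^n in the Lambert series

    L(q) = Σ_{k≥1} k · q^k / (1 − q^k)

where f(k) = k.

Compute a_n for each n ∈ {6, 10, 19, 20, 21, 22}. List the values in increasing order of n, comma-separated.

d|6:{6,3,2,1}  Σf=6+3+2+1=12
q^10  k|10↦f(k): 10:10 5:5 2:2 1:1  a_10=18
[q^19] f(19)=19,f(1)=1 ⇒ 20
n=20: 20·1 10·2 5·4 4·5 2·10 1·20  f→[20+10+5+4+2+1]=42
n=21: 1·21 3·7 7·3 21·1  f→[1+3+7+21]=32
n=22: 1·22 2·11 11·2 22·1  f→[1+2+11+22]=36

12, 18, 20, 42, 32, 36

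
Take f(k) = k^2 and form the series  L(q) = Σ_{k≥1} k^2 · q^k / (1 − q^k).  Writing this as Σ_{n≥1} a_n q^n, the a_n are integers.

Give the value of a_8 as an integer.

a_8 = 85

d|8:{1,2,4,8}  Σf=1+4+16+64=85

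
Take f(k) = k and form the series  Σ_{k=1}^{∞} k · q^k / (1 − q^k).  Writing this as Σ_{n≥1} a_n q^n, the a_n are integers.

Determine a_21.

a_21 = 32

[q^21] f(1)=1,f(3)=3,f(7)=7,f(21)=21 ⇒ 32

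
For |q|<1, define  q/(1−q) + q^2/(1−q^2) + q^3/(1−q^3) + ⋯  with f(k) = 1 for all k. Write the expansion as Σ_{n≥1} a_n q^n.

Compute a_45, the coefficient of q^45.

a_45 = 6

d|45:{1,3,5,9,15,45}  Σf=1+1+1+1+1+1=6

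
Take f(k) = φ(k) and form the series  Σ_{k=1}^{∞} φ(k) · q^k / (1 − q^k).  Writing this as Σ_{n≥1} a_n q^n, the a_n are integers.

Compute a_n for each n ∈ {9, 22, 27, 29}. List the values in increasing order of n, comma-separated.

q^9  k|9↦φ(k): 9:6 3:2 1:1  a_9=9
q^22  k|22↦φ(k): 22:10 11:10 2:1 1:1  a_22=22
q^27  k|27↦φ(k): 1:1 3:2 9:6 27:18  a_27=27
d|29:{29,1}  Σφ=28+1=29

9, 22, 27, 29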